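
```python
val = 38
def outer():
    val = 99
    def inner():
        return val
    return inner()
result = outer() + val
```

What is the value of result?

Step 1: Global val = 38. outer() shadows with val = 99.
Step 2: inner() returns enclosing val = 99. outer() = 99.
Step 3: result = 99 + global val (38) = 137

The answer is 137.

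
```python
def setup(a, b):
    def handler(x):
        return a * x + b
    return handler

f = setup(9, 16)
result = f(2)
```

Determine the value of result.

Step 1: setup(9, 16) captures a = 9, b = 16.
Step 2: f(2) computes 9 * 2 + 16 = 34.
Step 3: result = 34

The answer is 34.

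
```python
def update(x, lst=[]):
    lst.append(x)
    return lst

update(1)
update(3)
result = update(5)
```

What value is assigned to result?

Step 1: Mutable default argument gotcha! The list [] is created once.
Step 2: Each call appends to the SAME list: [1], [1, 3], [1, 3, 5].
Step 3: result = [1, 3, 5]

The answer is [1, 3, 5].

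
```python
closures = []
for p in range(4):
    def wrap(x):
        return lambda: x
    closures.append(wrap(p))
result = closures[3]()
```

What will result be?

Step 1: wrap(p) creates a new scope capturing x = p at call time.
Step 2: closures[3] = wrap(3), so its lambda captures x = 3.
Step 3: result = 3 (closure factory fixes late binding)

The answer is 3.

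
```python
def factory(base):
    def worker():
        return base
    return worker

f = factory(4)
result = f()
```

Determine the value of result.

Step 1: factory(4) creates closure capturing base = 4.
Step 2: f() returns the captured base = 4.
Step 3: result = 4

The answer is 4.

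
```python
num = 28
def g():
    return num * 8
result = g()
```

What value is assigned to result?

Step 1: num = 28 is defined globally.
Step 2: g() looks up num from global scope = 28, then computes 28 * 8 = 224.
Step 3: result = 224

The answer is 224.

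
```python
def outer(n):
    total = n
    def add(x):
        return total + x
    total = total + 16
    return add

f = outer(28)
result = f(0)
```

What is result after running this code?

Step 1: outer(28) sets total = 28, then total = 28 + 16 = 44.
Step 2: Closures capture by reference, so add sees total = 44.
Step 3: f(0) returns 44 + 0 = 44

The answer is 44.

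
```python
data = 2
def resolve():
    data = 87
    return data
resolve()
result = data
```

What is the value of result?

Step 1: Global data = 2.
Step 2: resolve() creates local data = 87 (shadow, not modification).
Step 3: After resolve() returns, global data is unchanged. result = 2

The answer is 2.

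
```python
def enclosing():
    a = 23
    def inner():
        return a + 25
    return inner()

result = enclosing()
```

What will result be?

Step 1: enclosing() defines a = 23.
Step 2: inner() reads a = 23 from enclosing scope, returns 23 + 25 = 48.
Step 3: result = 48

The answer is 48.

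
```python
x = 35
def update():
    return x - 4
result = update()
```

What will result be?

Step 1: x = 35 is defined globally.
Step 2: update() looks up x from global scope = 35, then computes 35 - 4 = 31.
Step 3: result = 31

The answer is 31.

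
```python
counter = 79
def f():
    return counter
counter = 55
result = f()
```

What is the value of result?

Step 1: counter is first set to 79, then reassigned to 55.
Step 2: f() is called after the reassignment, so it looks up the current global counter = 55.
Step 3: result = 55

The answer is 55.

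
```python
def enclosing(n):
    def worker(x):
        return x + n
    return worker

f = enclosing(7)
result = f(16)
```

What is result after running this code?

Step 1: enclosing(7) creates a closure that captures n = 7.
Step 2: f(16) calls the closure with x = 16, returning 16 + 7 = 23.
Step 3: result = 23

The answer is 23.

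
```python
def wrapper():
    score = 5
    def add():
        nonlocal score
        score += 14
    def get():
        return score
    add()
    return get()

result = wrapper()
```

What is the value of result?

Step 1: score = 5. add() modifies it via nonlocal, get() reads it.
Step 2: add() makes score = 5 + 14 = 19.
Step 3: get() returns 19. result = 19

The answer is 19.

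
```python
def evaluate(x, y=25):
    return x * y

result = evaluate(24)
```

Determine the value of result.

Step 1: evaluate(24) uses default y = 25.
Step 2: Returns 24 * 25 = 600.
Step 3: result = 600

The answer is 600.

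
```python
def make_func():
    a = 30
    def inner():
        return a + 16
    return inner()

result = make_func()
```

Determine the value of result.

Step 1: make_func() defines a = 30.
Step 2: inner() reads a = 30 from enclosing scope, returns 30 + 16 = 46.
Step 3: result = 46

The answer is 46.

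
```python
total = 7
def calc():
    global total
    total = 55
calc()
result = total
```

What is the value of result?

Step 1: total = 7 globally.
Step 2: calc() declares global total and sets it to 55.
Step 3: After calc(), global total = 55. result = 55

The answer is 55.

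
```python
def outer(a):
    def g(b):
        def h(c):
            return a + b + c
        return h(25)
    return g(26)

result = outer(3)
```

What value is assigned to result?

Step 1: a = 3, b = 26, c = 25 across three nested scopes.
Step 2: h() accesses all three via LEGB rule.
Step 3: result = 3 + 26 + 25 = 54

The answer is 54.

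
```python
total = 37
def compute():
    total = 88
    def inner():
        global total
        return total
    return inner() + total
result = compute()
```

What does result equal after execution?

Step 1: Global total = 37. compute() shadows with local total = 88.
Step 2: inner() uses global keyword, so inner() returns global total = 37.
Step 3: compute() returns 37 + 88 = 125

The answer is 125.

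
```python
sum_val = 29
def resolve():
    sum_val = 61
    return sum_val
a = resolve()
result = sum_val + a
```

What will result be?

Step 1: Global sum_val = 29. resolve() returns local sum_val = 61.
Step 2: a = 61. Global sum_val still = 29.
Step 3: result = 29 + 61 = 90

The answer is 90.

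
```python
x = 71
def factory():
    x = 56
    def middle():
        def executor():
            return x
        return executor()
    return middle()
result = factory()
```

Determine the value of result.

Step 1: factory() defines x = 56. middle() and executor() have no local x.
Step 2: executor() checks local (none), enclosing middle() (none), enclosing factory() and finds x = 56.
Step 3: result = 56

The answer is 56.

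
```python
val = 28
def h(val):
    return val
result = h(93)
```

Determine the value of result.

Step 1: Global val = 28.
Step 2: h(93) takes parameter val = 93, which shadows the global.
Step 3: result = 93

The answer is 93.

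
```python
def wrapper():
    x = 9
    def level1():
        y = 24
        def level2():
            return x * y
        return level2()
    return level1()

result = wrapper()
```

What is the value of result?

Step 1: x = 9 in wrapper. y = 24 in level1.
Step 2: level2() reads x = 9 and y = 24 from enclosing scopes.
Step 3: result = 9 * 24 = 216

The answer is 216.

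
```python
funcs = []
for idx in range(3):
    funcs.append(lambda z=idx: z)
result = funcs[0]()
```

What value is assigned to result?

Step 1: Default argument z=idx captures idx's value at each iteration.
Step 2: funcs[0] captured z = 0 when idx was 0.
Step 3: result = 0

The answer is 0.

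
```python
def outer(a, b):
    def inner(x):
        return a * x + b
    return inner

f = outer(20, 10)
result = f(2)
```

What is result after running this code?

Step 1: outer(20, 10) captures a = 20, b = 10.
Step 2: f(2) computes 20 * 2 + 10 = 50.
Step 3: result = 50

The answer is 50.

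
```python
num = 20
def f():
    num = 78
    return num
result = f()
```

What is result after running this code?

Step 1: Global num = 20.
Step 2: f() creates local num = 78, shadowing the global.
Step 3: Returns local num = 78. result = 78

The answer is 78.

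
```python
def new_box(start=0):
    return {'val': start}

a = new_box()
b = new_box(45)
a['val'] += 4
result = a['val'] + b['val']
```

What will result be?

Step 1: new_box() returns a new dict each call (immutable default 0).
Step 2: a = {'val': 0}, b = {'val': 45}.
Step 3: a['val'] += 4 = 4. result = 4 + 45 = 49

The answer is 49.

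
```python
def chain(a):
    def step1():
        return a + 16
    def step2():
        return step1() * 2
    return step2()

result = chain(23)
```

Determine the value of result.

Step 1: chain(23) captures a = 23.
Step 2: step2() calls step1() which returns 23 + 16 = 39.
Step 3: step2() returns 39 * 2 = 78

The answer is 78.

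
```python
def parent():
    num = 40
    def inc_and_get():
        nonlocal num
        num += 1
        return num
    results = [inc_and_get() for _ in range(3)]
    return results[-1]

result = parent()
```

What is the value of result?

Step 1: num = 40.
Step 2: Three calls to inc_and_get(), each adding 1.
Step 3: Last value = 40 + 1 * 3 = 43

The answer is 43.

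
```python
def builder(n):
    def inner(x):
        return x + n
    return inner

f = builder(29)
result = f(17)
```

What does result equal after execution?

Step 1: builder(29) creates a closure that captures n = 29.
Step 2: f(17) calls the closure with x = 17, returning 17 + 29 = 46.
Step 3: result = 46

The answer is 46.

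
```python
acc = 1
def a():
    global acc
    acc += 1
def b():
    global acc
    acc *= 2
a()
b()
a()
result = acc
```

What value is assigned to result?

Step 1: acc = 1.
Step 2: a(): acc = 1 + 1 = 2.
Step 3: b(): acc = 2 * 2 = 4.
Step 4: a(): acc = 4 + 1 = 5

The answer is 5.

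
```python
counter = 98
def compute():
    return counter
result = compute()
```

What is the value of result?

Step 1: counter = 98 is defined in the global scope.
Step 2: compute() looks up counter. No local counter exists, so Python checks the global scope via LEGB rule and finds counter = 98.
Step 3: result = 98

The answer is 98.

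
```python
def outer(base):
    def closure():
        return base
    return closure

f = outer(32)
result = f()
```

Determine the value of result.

Step 1: outer(32) creates closure capturing base = 32.
Step 2: f() returns the captured base = 32.
Step 3: result = 32

The answer is 32.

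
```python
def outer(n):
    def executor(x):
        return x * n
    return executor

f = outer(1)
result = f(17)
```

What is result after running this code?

Step 1: outer(1) creates a closure capturing n = 1.
Step 2: f(17) computes 17 * 1 = 17.
Step 3: result = 17

The answer is 17.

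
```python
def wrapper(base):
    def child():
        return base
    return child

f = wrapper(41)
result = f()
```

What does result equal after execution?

Step 1: wrapper(41) creates closure capturing base = 41.
Step 2: f() returns the captured base = 41.
Step 3: result = 41

The answer is 41.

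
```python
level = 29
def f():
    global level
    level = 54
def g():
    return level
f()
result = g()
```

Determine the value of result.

Step 1: level = 29.
Step 2: f() sets global level = 54.
Step 3: g() reads global level = 54. result = 54

The answer is 54.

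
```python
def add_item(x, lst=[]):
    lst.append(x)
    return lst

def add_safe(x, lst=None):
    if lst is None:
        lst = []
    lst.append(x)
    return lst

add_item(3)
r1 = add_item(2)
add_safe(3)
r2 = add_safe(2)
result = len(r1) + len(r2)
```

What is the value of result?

Step 1: add_item shares mutable default: after 2 calls, lst = [3, 2], len = 2.
Step 2: add_safe creates fresh list each time: r2 = [2], len = 1.
Step 3: result = 2 + 1 = 3

The answer is 3.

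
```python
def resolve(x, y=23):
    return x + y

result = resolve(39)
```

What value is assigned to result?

Step 1: resolve(39) uses default y = 23.
Step 2: Returns 39 + 23 = 62.
Step 3: result = 62

The answer is 62.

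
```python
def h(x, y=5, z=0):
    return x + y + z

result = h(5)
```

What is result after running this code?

Step 1: h(5) uses defaults y = 5, z = 0.
Step 2: Returns 5 + 5 + 0 = 10.
Step 3: result = 10

The answer is 10.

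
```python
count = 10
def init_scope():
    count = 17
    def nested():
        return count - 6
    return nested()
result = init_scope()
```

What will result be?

Step 1: init_scope() shadows global count with count = 17.
Step 2: nested() finds count = 17 in enclosing scope, computes 17 - 6 = 11.
Step 3: result = 11

The answer is 11.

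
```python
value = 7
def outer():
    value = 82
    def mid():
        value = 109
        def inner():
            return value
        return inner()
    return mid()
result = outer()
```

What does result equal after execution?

Step 1: Three levels of shadowing: global 7, outer 82, mid 109.
Step 2: inner() finds value = 109 in enclosing mid() scope.
Step 3: result = 109

The answer is 109.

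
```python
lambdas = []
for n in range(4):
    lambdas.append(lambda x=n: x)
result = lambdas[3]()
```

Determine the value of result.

Step 1: Default argument x=n captures n's value at each iteration.
Step 2: lambdas[3] captured x = 3 when n was 3.
Step 3: result = 3

The answer is 3.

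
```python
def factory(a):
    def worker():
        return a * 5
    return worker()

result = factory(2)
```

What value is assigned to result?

Step 1: factory(2) binds parameter a = 2.
Step 2: worker() accesses a = 2 from enclosing scope.
Step 3: result = 2 * 5 = 10

The answer is 10.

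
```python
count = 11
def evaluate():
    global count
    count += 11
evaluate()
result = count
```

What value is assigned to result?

Step 1: count = 11 globally.
Step 2: evaluate() modifies global count: count += 11 = 22.
Step 3: result = 22

The answer is 22.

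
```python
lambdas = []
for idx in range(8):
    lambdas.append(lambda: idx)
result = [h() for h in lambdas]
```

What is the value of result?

Step 1: All 8 lambdas share the same variable idx.
Step 2: After the loop, idx = 7.
Step 3: Each call returns 7. result = [7, 7, 7, 7, 7, 7, 7, 7]

The answer is [7, 7, 7, 7, 7, 7, 7, 7].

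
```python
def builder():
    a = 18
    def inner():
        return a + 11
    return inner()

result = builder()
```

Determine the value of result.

Step 1: builder() defines a = 18.
Step 2: inner() reads a = 18 from enclosing scope, returns 18 + 11 = 29.
Step 3: result = 29

The answer is 29.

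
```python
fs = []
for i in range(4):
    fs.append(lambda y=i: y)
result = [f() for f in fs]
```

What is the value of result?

Step 1: Default arg y=i captures i at each iteration.
Step 2: Each lambda has its own default: 0, 1, ..., 3.
Step 3: result = [0, 1, 2, 3]

The answer is [0, 1, 2, 3].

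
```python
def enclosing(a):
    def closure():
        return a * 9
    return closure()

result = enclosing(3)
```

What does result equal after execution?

Step 1: enclosing(3) binds parameter a = 3.
Step 2: closure() accesses a = 3 from enclosing scope.
Step 3: result = 3 * 9 = 27

The answer is 27.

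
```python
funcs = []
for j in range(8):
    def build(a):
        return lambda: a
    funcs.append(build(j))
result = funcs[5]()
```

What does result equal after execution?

Step 1: build(j) creates a new scope capturing a = j at call time.
Step 2: funcs[5] = build(5), so its lambda captures a = 5.
Step 3: result = 5 (closure factory fixes late binding)

The answer is 5.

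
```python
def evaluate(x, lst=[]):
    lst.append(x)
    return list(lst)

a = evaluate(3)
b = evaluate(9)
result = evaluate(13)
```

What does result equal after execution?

Step 1: Default list is shared. list() creates copies for return values.
Step 2: Internal list grows: [3] -> [3, 9] -> [3, 9, 13].
Step 3: result = [3, 9, 13]

The answer is [3, 9, 13].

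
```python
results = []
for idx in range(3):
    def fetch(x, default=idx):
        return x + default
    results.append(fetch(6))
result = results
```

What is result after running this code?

Step 1: Default argument default=idx is evaluated at function definition time.
Step 2: Each iteration creates fetch with default = current idx value.
Step 3: fetch(6) returns 6 + default. results = [6, 7, 8]

The answer is [6, 7, 8].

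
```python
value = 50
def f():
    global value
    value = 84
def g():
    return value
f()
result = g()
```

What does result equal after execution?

Step 1: value = 50.
Step 2: f() sets global value = 84.
Step 3: g() reads global value = 84. result = 84

The answer is 84.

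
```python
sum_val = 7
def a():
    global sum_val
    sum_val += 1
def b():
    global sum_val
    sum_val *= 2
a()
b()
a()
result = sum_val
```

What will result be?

Step 1: sum_val = 7.
Step 2: a(): sum_val = 7 + 1 = 8.
Step 3: b(): sum_val = 8 * 2 = 16.
Step 4: a(): sum_val = 16 + 1 = 17

The answer is 17.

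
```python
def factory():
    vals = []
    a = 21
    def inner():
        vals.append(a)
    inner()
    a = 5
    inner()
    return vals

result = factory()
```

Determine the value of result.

Step 1: a = 21. inner() appends current a to vals.
Step 2: First inner(): appends 21. Then a = 5.
Step 3: Second inner(): appends 5 (closure sees updated a). result = [21, 5]

The answer is [21, 5].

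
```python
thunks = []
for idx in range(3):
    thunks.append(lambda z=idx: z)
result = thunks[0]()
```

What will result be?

Step 1: Default argument z=idx captures idx's value at each iteration.
Step 2: thunks[0] captured z = 0 when idx was 0.
Step 3: result = 0

The answer is 0.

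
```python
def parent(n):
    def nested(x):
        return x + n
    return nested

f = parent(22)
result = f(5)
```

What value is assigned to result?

Step 1: parent(22) creates a closure that captures n = 22.
Step 2: f(5) calls the closure with x = 5, returning 5 + 22 = 27.
Step 3: result = 27

The answer is 27.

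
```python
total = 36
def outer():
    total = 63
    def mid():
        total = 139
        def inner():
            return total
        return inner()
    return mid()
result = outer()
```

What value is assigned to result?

Step 1: Three levels of shadowing: global 36, outer 63, mid 139.
Step 2: inner() finds total = 139 in enclosing mid() scope.
Step 3: result = 139

The answer is 139.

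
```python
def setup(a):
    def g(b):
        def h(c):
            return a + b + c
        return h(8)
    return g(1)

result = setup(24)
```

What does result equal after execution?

Step 1: a = 24, b = 1, c = 8 across three nested scopes.
Step 2: h() accesses all three via LEGB rule.
Step 3: result = 24 + 1 + 8 = 33

The answer is 33.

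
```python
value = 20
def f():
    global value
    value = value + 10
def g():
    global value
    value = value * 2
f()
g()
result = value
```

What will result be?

Step 1: value = 20.
Step 2: f() adds 10: value = 20 + 10 = 30.
Step 3: g() doubles: value = 30 * 2 = 60.
Step 4: result = 60

The answer is 60.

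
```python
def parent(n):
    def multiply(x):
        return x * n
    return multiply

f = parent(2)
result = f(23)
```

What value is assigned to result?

Step 1: parent(2) returns multiply closure with n = 2.
Step 2: f(23) computes 23 * 2 = 46.
Step 3: result = 46

The answer is 46.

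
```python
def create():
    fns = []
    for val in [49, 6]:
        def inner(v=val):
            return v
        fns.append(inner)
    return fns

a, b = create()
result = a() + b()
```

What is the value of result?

Step 1: Default argument v=val captures val at each iteration.
Step 2: a() returns 49 (captured at first iteration), b() returns 6 (captured at second).
Step 3: result = 49 + 6 = 55

The answer is 55.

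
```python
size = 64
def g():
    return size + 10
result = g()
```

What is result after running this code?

Step 1: size = 64 is defined globally.
Step 2: g() looks up size from global scope = 64, then computes 64 + 10 = 74.
Step 3: result = 74

The answer is 74.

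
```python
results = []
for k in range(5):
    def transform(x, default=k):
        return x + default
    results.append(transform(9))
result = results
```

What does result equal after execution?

Step 1: Default argument default=k is evaluated at function definition time.
Step 2: Each iteration creates transform with default = current k value.
Step 3: transform(9) returns 9 + default. results = [9, 10, 11, 12, 13]

The answer is [9, 10, 11, 12, 13].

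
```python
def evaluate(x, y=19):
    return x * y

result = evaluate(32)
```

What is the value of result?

Step 1: evaluate(32) uses default y = 19.
Step 2: Returns 32 * 19 = 608.
Step 3: result = 608

The answer is 608.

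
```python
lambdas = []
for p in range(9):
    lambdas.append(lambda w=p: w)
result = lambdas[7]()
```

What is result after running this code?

Step 1: Default argument w=p captures p's value at each iteration.
Step 2: lambdas[7] captured w = 7 when p was 7.
Step 3: result = 7

The answer is 7.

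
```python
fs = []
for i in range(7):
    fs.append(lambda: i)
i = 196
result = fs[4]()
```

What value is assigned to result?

Step 1: Lambdas capture the variable i by reference, not by value.
Step 2: After the loop, i is reassigned to 196.
Step 3: fs[4]() looks up the current i = 196. result = 196

The answer is 196.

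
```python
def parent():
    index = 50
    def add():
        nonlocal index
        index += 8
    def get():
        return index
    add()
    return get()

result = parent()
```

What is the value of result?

Step 1: index = 50. add() modifies it via nonlocal, get() reads it.
Step 2: add() makes index = 50 + 8 = 58.
Step 3: get() returns 58. result = 58

The answer is 58.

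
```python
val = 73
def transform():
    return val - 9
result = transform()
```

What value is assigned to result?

Step 1: val = 73 is defined globally.
Step 2: transform() looks up val from global scope = 73, then computes 73 - 9 = 64.
Step 3: result = 64

The answer is 64.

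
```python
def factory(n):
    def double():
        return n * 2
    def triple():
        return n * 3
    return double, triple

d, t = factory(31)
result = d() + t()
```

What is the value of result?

Step 1: Both closures capture the same n = 31.
Step 2: d() = 31 * 2 = 62, t() = 31 * 3 = 93.
Step 3: result = 62 + 93 = 155

The answer is 155.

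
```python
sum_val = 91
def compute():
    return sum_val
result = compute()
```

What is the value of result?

Step 1: sum_val = 91 is defined in the global scope.
Step 2: compute() looks up sum_val. No local sum_val exists, so Python checks the global scope via LEGB rule and finds sum_val = 91.
Step 3: result = 91

The answer is 91.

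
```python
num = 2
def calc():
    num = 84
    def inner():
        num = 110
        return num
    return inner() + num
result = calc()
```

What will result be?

Step 1: calc() has local num = 84. inner() has local num = 110.
Step 2: inner() returns its local num = 110.
Step 3: calc() returns 110 + its own num (84) = 194

The answer is 194.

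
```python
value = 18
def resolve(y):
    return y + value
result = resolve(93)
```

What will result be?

Step 1: value = 18 is defined globally.
Step 2: resolve(93) uses parameter y = 93 and looks up value from global scope = 18.
Step 3: result = 93 + 18 = 111

The answer is 111.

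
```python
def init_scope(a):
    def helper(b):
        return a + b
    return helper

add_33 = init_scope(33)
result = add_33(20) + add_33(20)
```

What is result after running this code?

Step 1: add_33 captures a = 33.
Step 2: add_33(20) = 33 + 20 = 53, called twice.
Step 3: result = 53 + 53 = 106

The answer is 106.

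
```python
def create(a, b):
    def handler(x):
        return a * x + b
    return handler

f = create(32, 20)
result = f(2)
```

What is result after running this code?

Step 1: create(32, 20) captures a = 32, b = 20.
Step 2: f(2) computes 32 * 2 + 20 = 84.
Step 3: result = 84

The answer is 84.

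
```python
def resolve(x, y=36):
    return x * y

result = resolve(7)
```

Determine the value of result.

Step 1: resolve(7) uses default y = 36.
Step 2: Returns 7 * 36 = 252.
Step 3: result = 252

The answer is 252.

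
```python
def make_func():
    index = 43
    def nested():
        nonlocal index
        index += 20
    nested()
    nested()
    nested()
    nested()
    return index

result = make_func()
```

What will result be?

Step 1: index starts at 43.
Step 2: nested() is called 4 times, each adding 20.
Step 3: index = 43 + 20 * 4 = 123

The answer is 123.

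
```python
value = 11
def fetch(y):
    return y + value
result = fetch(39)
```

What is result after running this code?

Step 1: value = 11 is defined globally.
Step 2: fetch(39) uses parameter y = 39 and looks up value from global scope = 11.
Step 3: result = 39 + 11 = 50

The answer is 50.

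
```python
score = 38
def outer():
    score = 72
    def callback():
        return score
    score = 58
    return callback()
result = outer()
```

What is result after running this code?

Step 1: outer() sets score = 72, then later score = 58.
Step 2: callback() is called after score is reassigned to 58. Closures capture variables by reference, not by value.
Step 3: result = 58

The answer is 58.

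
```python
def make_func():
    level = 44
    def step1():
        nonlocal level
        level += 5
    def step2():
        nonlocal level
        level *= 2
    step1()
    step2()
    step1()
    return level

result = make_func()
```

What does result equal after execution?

Step 1: level = 44.
Step 2: step1(): level = 44 + 5 = 49.
Step 3: step2(): level = 49 * 2 = 98.
Step 4: step1(): level = 98 + 5 = 103. result = 103

The answer is 103.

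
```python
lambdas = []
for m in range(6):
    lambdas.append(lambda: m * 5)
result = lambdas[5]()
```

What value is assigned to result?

Step 1: All lambdas reference the same variable m (late binding).
Step 2: After the loop, m = 5. Every lambda returns m * 5.
Step 3: lambdas[5]() = 5 * 5 = 25

The answer is 25.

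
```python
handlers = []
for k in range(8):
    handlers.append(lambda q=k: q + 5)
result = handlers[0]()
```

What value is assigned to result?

Step 1: Default argument q=k captures k's value at definition time.
Step 2: handlers[0] was defined when k = 0, so q defaults to 0.
Step 3: result = 0 + 5 = 5 (default arg fixes the late binding issue)

The answer is 5.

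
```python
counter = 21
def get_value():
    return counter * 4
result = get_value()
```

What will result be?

Step 1: counter = 21 is defined globally.
Step 2: get_value() looks up counter from global scope = 21, then computes 21 * 4 = 84.
Step 3: result = 84

The answer is 84.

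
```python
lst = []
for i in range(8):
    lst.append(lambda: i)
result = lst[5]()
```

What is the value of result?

Step 1: The loop creates 8 lambdas, all referencing the same variable i.
Step 2: After the loop, i = 7 (final value).
Step 3: lst[5]() looks up i at call time and finds 7. This is the late binding gotcha. result = 7

The answer is 7.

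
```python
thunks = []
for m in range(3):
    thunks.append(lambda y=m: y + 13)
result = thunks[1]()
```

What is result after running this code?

Step 1: Default argument y=m captures m's value at definition time.
Step 2: thunks[1] was defined when m = 1, so y defaults to 1.
Step 3: result = 1 + 13 = 14 (default arg fixes the late binding issue)

The answer is 14.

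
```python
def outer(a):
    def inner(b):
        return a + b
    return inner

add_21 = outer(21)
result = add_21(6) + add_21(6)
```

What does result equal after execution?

Step 1: add_21 captures a = 21.
Step 2: add_21(6) = 21 + 6 = 27, called twice.
Step 3: result = 27 + 27 = 54

The answer is 54.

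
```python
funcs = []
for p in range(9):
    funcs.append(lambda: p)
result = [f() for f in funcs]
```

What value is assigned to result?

Step 1: All 9 lambdas share the same variable p.
Step 2: After the loop, p = 8.
Step 3: Each call returns 8. result = [8, 8, 8, 8, 8, 8, 8, 8, 8]

The answer is [8, 8, 8, 8, 8, 8, 8, 8, 8].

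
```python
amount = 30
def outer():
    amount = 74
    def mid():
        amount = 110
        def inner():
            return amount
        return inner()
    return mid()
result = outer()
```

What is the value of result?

Step 1: Three levels of shadowing: global 30, outer 74, mid 110.
Step 2: inner() finds amount = 110 in enclosing mid() scope.
Step 3: result = 110

The answer is 110.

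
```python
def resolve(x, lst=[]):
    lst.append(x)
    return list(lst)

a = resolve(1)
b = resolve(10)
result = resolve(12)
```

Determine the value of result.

Step 1: Default list is shared. list() creates copies for return values.
Step 2: Internal list grows: [1] -> [1, 10] -> [1, 10, 12].
Step 3: result = [1, 10, 12]

The answer is [1, 10, 12].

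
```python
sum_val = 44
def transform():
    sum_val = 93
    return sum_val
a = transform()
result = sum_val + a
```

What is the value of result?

Step 1: Global sum_val = 44. transform() returns local sum_val = 93.
Step 2: a = 93. Global sum_val still = 44.
Step 3: result = 44 + 93 = 137

The answer is 137.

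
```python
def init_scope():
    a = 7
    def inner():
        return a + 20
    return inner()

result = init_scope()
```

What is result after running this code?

Step 1: init_scope() defines a = 7.
Step 2: inner() reads a = 7 from enclosing scope, returns 7 + 20 = 27.
Step 3: result = 27

The answer is 27.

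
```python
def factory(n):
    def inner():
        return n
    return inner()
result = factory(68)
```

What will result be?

Step 1: factory(68) binds parameter n = 68.
Step 2: inner() looks up n in enclosing scope and finds the parameter n = 68.
Step 3: result = 68

The answer is 68.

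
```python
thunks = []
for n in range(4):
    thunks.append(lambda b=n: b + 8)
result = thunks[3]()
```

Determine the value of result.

Step 1: Default argument b=n captures n's value at definition time.
Step 2: thunks[3] was defined when n = 3, so b defaults to 3.
Step 3: result = 3 + 8 = 11 (default arg fixes the late binding issue)

The answer is 11.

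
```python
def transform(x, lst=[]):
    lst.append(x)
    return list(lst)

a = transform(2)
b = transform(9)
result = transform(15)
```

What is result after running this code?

Step 1: Default list is shared. list() creates copies for return values.
Step 2: Internal list grows: [2] -> [2, 9] -> [2, 9, 15].
Step 3: result = [2, 9, 15]

The answer is [2, 9, 15].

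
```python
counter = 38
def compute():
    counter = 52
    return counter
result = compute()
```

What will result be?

Step 1: Global counter = 38.
Step 2: compute() creates local counter = 52, shadowing the global.
Step 3: Returns local counter = 52. result = 52

The answer is 52.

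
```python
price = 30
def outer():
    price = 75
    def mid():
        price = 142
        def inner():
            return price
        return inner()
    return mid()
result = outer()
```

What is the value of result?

Step 1: Three levels of shadowing: global 30, outer 75, mid 142.
Step 2: inner() finds price = 142 in enclosing mid() scope.
Step 3: result = 142

The answer is 142.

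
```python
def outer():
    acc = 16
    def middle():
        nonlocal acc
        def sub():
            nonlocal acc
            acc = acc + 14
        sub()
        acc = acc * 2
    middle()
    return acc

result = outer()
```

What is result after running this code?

Step 1: acc = 16.
Step 2: sub() adds 14: acc = 16 + 14 = 30.
Step 3: middle() doubles: acc = 30 * 2 = 60.
Step 4: result = 60

The answer is 60.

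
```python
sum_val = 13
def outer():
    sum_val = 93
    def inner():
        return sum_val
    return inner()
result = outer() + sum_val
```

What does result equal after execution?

Step 1: Global sum_val = 13. outer() shadows with sum_val = 93.
Step 2: inner() returns enclosing sum_val = 93. outer() = 93.
Step 3: result = 93 + global sum_val (13) = 106

The answer is 106.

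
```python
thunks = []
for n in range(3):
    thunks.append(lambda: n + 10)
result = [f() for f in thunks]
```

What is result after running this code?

Step 1: All lambdas capture n by reference. After the loop, n = 2.
Step 2: Each call returns 2 + 10 = 12.
Step 3: result = [12, 12, 12]

The answer is [12, 12, 12].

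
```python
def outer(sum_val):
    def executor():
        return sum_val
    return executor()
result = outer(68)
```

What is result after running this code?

Step 1: outer(68) binds parameter sum_val = 68.
Step 2: executor() looks up sum_val in enclosing scope and finds the parameter sum_val = 68.
Step 3: result = 68

The answer is 68.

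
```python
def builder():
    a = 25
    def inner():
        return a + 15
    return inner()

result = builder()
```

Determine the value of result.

Step 1: builder() defines a = 25.
Step 2: inner() reads a = 25 from enclosing scope, returns 25 + 15 = 40.
Step 3: result = 40

The answer is 40.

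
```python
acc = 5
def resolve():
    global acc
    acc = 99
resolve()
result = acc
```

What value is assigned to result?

Step 1: acc = 5 globally.
Step 2: resolve() declares global acc and sets it to 99.
Step 3: After resolve(), global acc = 99. result = 99

The answer is 99.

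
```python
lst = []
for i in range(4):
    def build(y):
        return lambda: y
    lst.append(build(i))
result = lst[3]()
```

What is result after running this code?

Step 1: build(i) creates a new scope capturing y = i at call time.
Step 2: lst[3] = build(3), so its lambda captures y = 3.
Step 3: result = 3 (closure factory fixes late binding)

The answer is 3.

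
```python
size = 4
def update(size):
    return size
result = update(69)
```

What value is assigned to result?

Step 1: Global size = 4.
Step 2: update(69) takes parameter size = 69, which shadows the global.
Step 3: result = 69

The answer is 69.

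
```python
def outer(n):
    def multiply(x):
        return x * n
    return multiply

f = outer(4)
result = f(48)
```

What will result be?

Step 1: outer(4) returns multiply closure with n = 4.
Step 2: f(48) computes 48 * 4 = 192.
Step 3: result = 192

The answer is 192.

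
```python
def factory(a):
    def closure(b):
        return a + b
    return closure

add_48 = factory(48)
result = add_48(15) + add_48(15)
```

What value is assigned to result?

Step 1: add_48 captures a = 48.
Step 2: add_48(15) = 48 + 15 = 63, called twice.
Step 3: result = 63 + 63 = 126

The answer is 126.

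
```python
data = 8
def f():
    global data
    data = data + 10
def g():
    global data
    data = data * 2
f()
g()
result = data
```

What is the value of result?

Step 1: data = 8.
Step 2: f() adds 10: data = 8 + 10 = 18.
Step 3: g() doubles: data = 18 * 2 = 36.
Step 4: result = 36

The answer is 36.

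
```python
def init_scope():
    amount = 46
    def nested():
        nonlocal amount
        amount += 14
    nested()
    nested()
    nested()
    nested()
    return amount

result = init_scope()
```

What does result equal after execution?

Step 1: amount starts at 46.
Step 2: nested() is called 4 times, each adding 14.
Step 3: amount = 46 + 14 * 4 = 102

The answer is 102.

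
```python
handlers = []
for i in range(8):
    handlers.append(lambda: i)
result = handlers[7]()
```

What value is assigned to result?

Step 1: The loop creates 8 lambdas, all referencing the same variable i.
Step 2: After the loop, i = 7 (final value).
Step 3: handlers[7]() looks up i at call time and finds 7. This is the late binding gotcha. result = 7

The answer is 7.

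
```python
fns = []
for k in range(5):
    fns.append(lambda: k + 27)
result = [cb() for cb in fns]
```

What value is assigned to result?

Step 1: All lambdas capture k by reference. After the loop, k = 4.
Step 2: Each call returns 4 + 27 = 31.
Step 3: result = [31, 31, 31, 31, 31]

The answer is [31, 31, 31, 31, 31].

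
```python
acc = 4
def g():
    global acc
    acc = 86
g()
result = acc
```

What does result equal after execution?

Step 1: acc = 4 globally.
Step 2: g() declares global acc and sets it to 86.
Step 3: After g(), global acc = 86. result = 86

The answer is 86.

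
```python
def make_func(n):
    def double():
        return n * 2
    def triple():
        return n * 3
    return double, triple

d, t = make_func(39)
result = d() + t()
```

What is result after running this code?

Step 1: Both closures capture the same n = 39.
Step 2: d() = 39 * 2 = 78, t() = 39 * 3 = 117.
Step 3: result = 78 + 117 = 195

The answer is 195.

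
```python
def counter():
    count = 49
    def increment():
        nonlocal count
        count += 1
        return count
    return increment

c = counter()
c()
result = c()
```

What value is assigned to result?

Step 1: counter() creates closure with count = 49.
Step 2: Each c() call increments count via nonlocal. After 2 calls: 49 + 2 = 51.
Step 3: result = 51

The answer is 51.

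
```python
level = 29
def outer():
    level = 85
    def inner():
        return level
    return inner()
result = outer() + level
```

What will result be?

Step 1: Global level = 29. outer() shadows with level = 85.
Step 2: inner() returns enclosing level = 85. outer() = 85.
Step 3: result = 85 + global level (29) = 114

The answer is 114.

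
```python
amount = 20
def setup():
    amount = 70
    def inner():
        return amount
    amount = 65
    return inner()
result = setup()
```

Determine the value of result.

Step 1: setup() sets amount = 70, then later amount = 65.
Step 2: inner() is called after amount is reassigned to 65. Closures capture variables by reference, not by value.
Step 3: result = 65

The answer is 65.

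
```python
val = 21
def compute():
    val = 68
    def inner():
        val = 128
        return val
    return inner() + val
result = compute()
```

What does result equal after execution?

Step 1: compute() has local val = 68. inner() has local val = 128.
Step 2: inner() returns its local val = 128.
Step 3: compute() returns 128 + its own val (68) = 196

The answer is 196.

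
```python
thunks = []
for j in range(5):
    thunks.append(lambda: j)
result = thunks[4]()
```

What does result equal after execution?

Step 1: The loop creates 5 lambdas, all referencing the same variable j.
Step 2: After the loop, j = 4 (final value).
Step 3: thunks[4]() looks up j at call time and finds 4. This is the late binding gotcha. result = 4

The answer is 4.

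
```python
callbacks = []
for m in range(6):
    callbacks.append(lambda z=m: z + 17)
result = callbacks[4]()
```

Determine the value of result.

Step 1: Default argument z=m captures m's value at definition time.
Step 2: callbacks[4] was defined when m = 4, so z defaults to 4.
Step 3: result = 4 + 17 = 21 (default arg fixes the late binding issue)

The answer is 21.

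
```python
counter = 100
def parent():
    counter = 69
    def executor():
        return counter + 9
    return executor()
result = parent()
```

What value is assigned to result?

Step 1: parent() shadows global counter with counter = 69.
Step 2: executor() finds counter = 69 in enclosing scope, computes 69 + 9 = 78.
Step 3: result = 78

The answer is 78.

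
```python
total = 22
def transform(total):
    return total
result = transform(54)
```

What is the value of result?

Step 1: Global total = 22.
Step 2: transform(54) takes parameter total = 54, which shadows the global.
Step 3: result = 54

The answer is 54.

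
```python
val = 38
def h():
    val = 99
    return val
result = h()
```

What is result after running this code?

Step 1: Global val = 38.
Step 2: h() creates local val = 99, shadowing the global.
Step 3: Returns local val = 99. result = 99

The answer is 99.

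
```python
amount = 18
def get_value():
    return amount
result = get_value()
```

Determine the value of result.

Step 1: amount = 18 is defined in the global scope.
Step 2: get_value() looks up amount. No local amount exists, so Python checks the global scope via LEGB rule and finds amount = 18.
Step 3: result = 18

The answer is 18.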